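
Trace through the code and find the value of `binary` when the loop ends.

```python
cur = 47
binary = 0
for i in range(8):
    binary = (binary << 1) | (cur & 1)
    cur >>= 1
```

Let's trace through this code step by step.

Initialize: cur = 47
Initialize: binary = 0
Entering loop: for i in range(8):
After iteration 1: i = 0, cur = 23, binary = 1
After iteration 2: i = 1, cur = 11, binary = 3
After iteration 3: i = 2, cur = 5, binary = 7
After iteration 4: i = 3, cur = 2, binary = 15
After iteration 5: i = 4, cur = 1, binary = 30
After iteration 6: i = 5, cur = 0, binary = 61
After iteration 7: i = 6, cur = 0, binary = 122
After iteration 8: i = 7, cur = 0, binary = 244
Loop ends.

Final answer: 244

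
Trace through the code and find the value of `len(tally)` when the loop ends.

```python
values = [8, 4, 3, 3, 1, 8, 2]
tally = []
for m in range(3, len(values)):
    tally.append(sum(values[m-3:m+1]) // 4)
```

Let's trace through this code step by step.

Initialize: values = [8, 4, 3, 3, 1, 8, 2]
Initialize: tally = []
Entering loop: for m in range(3, len(values)):
After iteration 1: m = 3, tally = [4]
After iteration 2: m = 4, tally = [4, 2]
After iteration 3: m = 5, tally = [4, 2, 3]
After iteration 4: m = 6, tally = [4, 2, 3, 3]
Loop ends.
len(tally) = 4

Final answer: 4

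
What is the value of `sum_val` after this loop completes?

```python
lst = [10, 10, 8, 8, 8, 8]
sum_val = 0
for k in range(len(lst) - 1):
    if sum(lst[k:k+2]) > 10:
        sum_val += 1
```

Let's trace through this code step by step.

Initialize: lst = [10, 10, 8, 8, 8, 8]
Initialize: sum_val = 0
Entering loop: for k in range(len(lst) - 1):
After iteration 1: k = 0, sum_val = 1
After iteration 2: k = 1, sum_val = 2
After iteration 3: k = 2, sum_val = 3
After iteration 4: k = 3, sum_val = 4
After iteration 5: k = 4, sum_val = 5
Loop ends.

Final answer: 5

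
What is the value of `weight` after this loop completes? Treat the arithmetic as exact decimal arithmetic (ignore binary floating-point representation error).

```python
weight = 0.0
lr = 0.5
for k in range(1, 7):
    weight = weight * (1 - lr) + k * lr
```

Let's trace through this code step by step.

Initialize: weight = 0.0
Initialize: lr = 0.5
Entering loop: for k in range(1, 7):
After iteration 1: k = 1, weight = 0.5
After iteration 2: k = 2, weight = 1.25
After iteration 3: k = 3, weight = 2.125
After iteration 4: k = 4, weight = 3.0625
After iteration 5: k = 5, weight = 4.03125
After iteration 6: k = 6, weight = 5.015625
Loop ends.

Final answer: 5.015625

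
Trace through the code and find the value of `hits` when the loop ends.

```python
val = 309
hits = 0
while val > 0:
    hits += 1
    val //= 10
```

Let's trace through this code step by step.

Initialize: val = 309
Initialize: hits = 0
Entering loop: while val > 0:
After iteration 1: val = 30, hits = 1
After iteration 2: val = 3, hits = 2
After iteration 3: val = 0, hits = 3
Loop ends.

Final answer: 3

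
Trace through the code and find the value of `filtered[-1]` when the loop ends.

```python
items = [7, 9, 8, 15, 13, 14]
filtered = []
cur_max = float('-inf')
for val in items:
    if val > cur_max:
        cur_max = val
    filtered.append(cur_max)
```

Let's trace through this code step by step.

Initialize: items = [7, 9, 8, 15, 13, 14]
Initialize: filtered = []
Initialize: cur_max = -inf
Entering loop: for val in items:
After iteration 1: val = 7, filtered = [7], cur_max = 7
After iteration 2: val = 9, filtered = [7, 9], cur_max = 9
After iteration 3: val = 8, filtered = [7, 9, 9], cur_max = 9
After iteration 4: val = 15, filtered = [7, 9, 9, 15], cur_max = 15
After iteration 5: val = 13, filtered = [7, 9, 9, 15, 15], cur_max = 15
After iteration 6: val = 14, filtered = [7, 9, 9, 15, 15, 15], cur_max = 15
Loop ends.
filtered[-1] = 15

Final answer: 15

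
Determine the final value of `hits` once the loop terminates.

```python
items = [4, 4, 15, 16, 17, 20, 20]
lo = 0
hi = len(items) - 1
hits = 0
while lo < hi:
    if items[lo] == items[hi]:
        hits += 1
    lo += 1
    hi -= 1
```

Let's trace through this code step by step.

Initialize: items = [4, 4, 15, 16, 17, 20, 20]
Initialize: lo = 0
Initialize: hi = 6
Initialize: hits = 0
Entering loop: while lo < hi:
After iteration 1: lo = 1, hi = 5, hits = 0
After iteration 2: lo = 2, hi = 4, hits = 0
After iteration 3: lo = 3, hi = 3, hits = 0
Loop ends.

Final answer: 0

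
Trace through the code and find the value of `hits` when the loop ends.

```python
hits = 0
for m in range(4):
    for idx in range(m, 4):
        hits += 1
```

Let's trace through this code step by step.

Initialize: hits = 0
Entering loop: for m in range(4):
After iteration 1: m = 0, hits = 4
After iteration 2: m = 1, hits = 7
After iteration 3: m = 2, hits = 9
After iteration 4: m = 3, hits = 10
Loop ends.

Final answer: 10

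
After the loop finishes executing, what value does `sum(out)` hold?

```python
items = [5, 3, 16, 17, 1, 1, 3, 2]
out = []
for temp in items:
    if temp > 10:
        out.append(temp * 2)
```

Let's trace through this code step by step.

Initialize: items = [5, 3, 16, 17, 1, 1, 3, 2]
Initialize: out = []
Entering loop: for temp in items:
After iteration 1: temp = 5, out = []
After iteration 2: temp = 3, out = []
After iteration 3: temp = 16, out = [32]
After iteration 4: temp = 17, out = [32, 34]
After iteration 5: temp = 1, out = [32, 34]
After iteration 6: temp = 1, out = [32, 34]
After iteration 7: temp = 3, out = [32, 34]
After iteration 8: temp = 2, out = [32, 34]
Loop ends.
sum(out) = 66

Final answer: 66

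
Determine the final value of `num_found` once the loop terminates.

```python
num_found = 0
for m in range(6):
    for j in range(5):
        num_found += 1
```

Let's trace through this code step by step.

Initialize: num_found = 0
Entering loop: for m in range(6):
After iteration 1: m = 0, num_found = 5
After iteration 2: m = 1, num_found = 10
After iteration 3: m = 2, num_found = 15
After iteration 4: m = 3, num_found = 20
After iteration 5: m = 4, num_found = 25
After iteration 6: m = 5, num_found = 30
Loop ends.

Final answer: 30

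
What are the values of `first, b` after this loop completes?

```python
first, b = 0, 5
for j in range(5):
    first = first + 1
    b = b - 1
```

Let's trace through this code step by step.

Initialize: first = 0
Initialize: b = 5
Entering loop: for j in range(5):
After iteration 1: j = 0, first = 1, b = 4
After iteration 2: j = 1, first = 2, b = 3
After iteration 3: j = 2, first = 3, b = 2
After iteration 4: j = 3, first = 4, b = 1
After iteration 5: j = 4, first = 5, b = 0
Loop ends.

Final answer: 5, 0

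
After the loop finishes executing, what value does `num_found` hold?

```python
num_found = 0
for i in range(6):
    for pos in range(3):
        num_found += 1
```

Let's trace through this code step by step.

Initialize: num_found = 0
Entering loop: for i in range(6):
After iteration 1: i = 0, num_found = 3
After iteration 2: i = 1, num_found = 6
After iteration 3: i = 2, num_found = 9
After iteration 4: i = 3, num_found = 12
After iteration 5: i = 4, num_found = 15
After iteration 6: i = 5, num_found = 18
Loop ends.

Final answer: 18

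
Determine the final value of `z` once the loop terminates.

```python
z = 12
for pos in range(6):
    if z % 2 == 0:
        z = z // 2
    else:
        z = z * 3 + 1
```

Let's trace through this code step by step.

Initialize: z = 12
Entering loop: for pos in range(6):
After iteration 1: pos = 0, z = 6
After iteration 2: pos = 1, z = 3
After iteration 3: pos = 2, z = 10
After iteration 4: pos = 3, z = 5
After iteration 5: pos = 4, z = 16
After iteration 6: pos = 5, z = 8
Loop ends.

Final answer: 8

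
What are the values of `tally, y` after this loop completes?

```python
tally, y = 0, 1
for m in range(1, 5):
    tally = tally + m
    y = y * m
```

Let's trace through this code step by step.

Initialize: tally = 0
Initialize: y = 1
Entering loop: for m in range(1, 5):
After iteration 1: m = 1, tally = 1, y = 1
After iteration 2: m = 2, tally = 3, y = 2
After iteration 3: m = 3, tally = 6, y = 6
After iteration 4: m = 4, tally = 10, y = 24
Loop ends.

Final answer: 10, 24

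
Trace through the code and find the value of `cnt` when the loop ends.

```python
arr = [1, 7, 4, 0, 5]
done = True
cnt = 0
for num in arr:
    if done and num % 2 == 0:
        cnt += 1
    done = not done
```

Let's trace through this code step by step.

Initialize: arr = [1, 7, 4, 0, 5]
Initialize: done = True
Initialize: cnt = 0
Entering loop: for num in arr:
After iteration 1: num = 1, done = False, cnt = 0
After iteration 2: num = 7, done = True, cnt = 0
After iteration 3: num = 4, done = False, cnt = 1
After iteration 4: num = 0, done = True, cnt = 1
After iteration 5: num = 5, done = False, cnt = 1
Loop ends.

Final answer: 1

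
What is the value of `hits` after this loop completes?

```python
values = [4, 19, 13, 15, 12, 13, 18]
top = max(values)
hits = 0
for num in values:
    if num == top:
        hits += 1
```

Let's trace through this code step by step.

Initialize: values = [4, 19, 13, 15, 12, 13, 18]
Initialize: top = 19
Initialize: hits = 0
Entering loop: for num in values:
After iteration 1: num = 4, hits = 0
After iteration 2: num = 19, hits = 1
After iteration 3: num = 13, hits = 1
After iteration 4: num = 15, hits = 1
After iteration 5: num = 12, hits = 1
After iteration 6: num = 13, hits = 1
After iteration 7: num = 18, hits = 1
Loop ends.

Final answer: 1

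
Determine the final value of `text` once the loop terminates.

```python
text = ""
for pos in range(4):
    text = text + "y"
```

Let's trace through this code step by step.

Initialize: text = ''
Entering loop: for pos in range(4):
After iteration 1: pos = 0, text = 'y'
After iteration 2: pos = 1, text = 'yy'
After iteration 3: pos = 2, text = 'yyy'
After iteration 4: pos = 3, text = 'yyyy'
Loop ends.

Final answer: 'yyyy'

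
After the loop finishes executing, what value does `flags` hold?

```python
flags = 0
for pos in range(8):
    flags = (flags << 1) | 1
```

Let's trace through this code step by step.

Initialize: flags = 0
Entering loop: for pos in range(8):
After iteration 1: pos = 0, flags = 1
After iteration 2: pos = 1, flags = 3
After iteration 3: pos = 2, flags = 7
After iteration 4: pos = 3, flags = 15
After iteration 5: pos = 4, flags = 31
After iteration 6: pos = 5, flags = 63
After iteration 7: pos = 6, flags = 127
After iteration 8: pos = 7, flags = 255
Loop ends.

Final answer: 255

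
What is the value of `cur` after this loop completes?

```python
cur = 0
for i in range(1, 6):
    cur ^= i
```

Let's trace through this code step by step.

Initialize: cur = 0
Entering loop: for i in range(1, 6):
After iteration 1: i = 1, cur = 1
After iteration 2: i = 2, cur = 3
After iteration 3: i = 3, cur = 0
After iteration 4: i = 4, cur = 4
After iteration 5: i = 5, cur = 1
Loop ends.

Final answer: 1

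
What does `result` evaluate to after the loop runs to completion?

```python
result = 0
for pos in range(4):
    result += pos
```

Let's trace through this code step by step.

Initialize: result = 0
Entering loop: for pos in range(4):
After iteration 1: pos = 0, result = 0
After iteration 2: pos = 1, result = 1
After iteration 3: pos = 2, result = 3
After iteration 4: pos = 3, result = 6
Loop ends.

Final answer: 6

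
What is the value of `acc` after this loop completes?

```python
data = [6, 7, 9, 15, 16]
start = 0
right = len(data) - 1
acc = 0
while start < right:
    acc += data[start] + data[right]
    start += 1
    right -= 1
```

Let's trace through this code step by step.

Initialize: data = [6, 7, 9, 15, 16]
Initialize: start = 0
Initialize: right = 4
Initialize: acc = 0
Entering loop: while start < right:
After iteration 1: start = 1, right = 3, acc = 22
After iteration 2: start = 2, right = 2, acc = 44
Loop ends.

Final answer: 44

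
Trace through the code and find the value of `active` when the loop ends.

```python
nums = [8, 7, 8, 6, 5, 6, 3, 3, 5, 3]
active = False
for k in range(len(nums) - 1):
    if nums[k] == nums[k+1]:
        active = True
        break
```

Let's trace through this code step by step.

Initialize: nums = [8, 7, 8, 6, 5, 6, 3, 3, 5, 3]
Initialize: active = False
Entering loop: for k in range(len(nums) - 1):
After iteration 1: k = 0, active = False
After iteration 2: k = 1, active = False
After iteration 3: k = 2, active = False
After iteration 4: k = 3, active = False
After iteration 5: k = 4, active = False
After iteration 6: k = 5, active = False
After iteration 7: k = 6, active = True
Loop ends.

Final answer: True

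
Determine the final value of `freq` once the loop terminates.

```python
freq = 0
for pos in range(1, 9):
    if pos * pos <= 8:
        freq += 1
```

Let's trace through this code step by step.

Initialize: freq = 0
Entering loop: for pos in range(1, 9):
After iteration 1: pos = 1, freq = 1
After iteration 2: pos = 2, freq = 2
After iteration 3: pos = 3, freq = 2
After iteration 4: pos = 4, freq = 2
After iteration 5: pos = 5, freq = 2
After iteration 6: pos = 6, freq = 2
After iteration 7: pos = 7, freq = 2
After iteration 8: pos = 8, freq = 2
Loop ends.

Final answer: 2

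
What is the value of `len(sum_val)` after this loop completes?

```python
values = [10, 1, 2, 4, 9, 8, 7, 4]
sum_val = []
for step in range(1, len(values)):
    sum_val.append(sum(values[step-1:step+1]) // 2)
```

Let's trace through this code step by step.

Initialize: values = [10, 1, 2, 4, 9, 8, 7, 4]
Initialize: sum_val = []
Entering loop: for step in range(1, len(values)):
After iteration 1: step = 1, sum_val = [5]
After iteration 2: step = 2, sum_val = [5, 1]
After iteration 3: step = 3, sum_val = [5, 1, 3]
After iteration 4: step = 4, sum_val = [5, 1, 3, 6]
After iteration 5: step = 5, sum_val = [5, 1, 3, 6, 8]
After iteration 6: step = 6, sum_val = [5, 1, 3, 6, 8, 7]
After iteration 7: step = 7, sum_val = [5, 1, 3, 6, 8, 7, 5]
Loop ends.
len(sum_val) = 7

Final answer: 7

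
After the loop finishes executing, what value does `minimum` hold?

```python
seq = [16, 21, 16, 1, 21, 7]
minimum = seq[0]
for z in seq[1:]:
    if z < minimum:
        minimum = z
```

Let's trace through this code step by step.

Initialize: seq = [16, 21, 16, 1, 21, 7]
Initialize: minimum = 16
Entering loop: for z in seq[1:]:
After iteration 1: z = 21, minimum = 16
After iteration 2: z = 16, minimum = 16
After iteration 3: z = 1, minimum = 1
After iteration 4: z = 21, minimum = 1
After iteration 5: z = 7, minimum = 1
Loop ends.

Final answer: 1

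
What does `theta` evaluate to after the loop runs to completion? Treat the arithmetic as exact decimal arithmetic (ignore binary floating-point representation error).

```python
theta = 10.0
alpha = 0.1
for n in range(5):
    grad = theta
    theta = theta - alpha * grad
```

Let's trace through this code step by step.

Initialize: theta = 10.0
Initialize: alpha = 0.1
Entering loop: for n in range(5):
After iteration 1: n = 0, theta = 9.0, grad = 10.0
After iteration 2: n = 1, theta = 8.1, grad = 9.0
After iteration 3: n = 2, theta = 7.29, grad = 8.1
After iteration 4: n = 3, theta = 6.561, grad = 7.29
After iteration 5: n = 4, theta = 5.9049, grad = 6.561
Loop ends.

Final answer: 5.9049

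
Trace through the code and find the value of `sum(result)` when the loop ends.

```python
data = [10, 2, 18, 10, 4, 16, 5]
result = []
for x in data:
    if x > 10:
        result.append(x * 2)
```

Let's trace through this code step by step.

Initialize: data = [10, 2, 18, 10, 4, 16, 5]
Initialize: result = []
Entering loop: for x in data:
After iteration 1: x = 10, result = []
After iteration 2: x = 2, result = []
After iteration 3: x = 18, result = [36]
After iteration 4: x = 10, result = [36]
After iteration 5: x = 4, result = [36]
After iteration 6: x = 16, result = [36, 32]
After iteration 7: x = 5, result = [36, 32]
Loop ends.
sum(result) = 68

Final answer: 68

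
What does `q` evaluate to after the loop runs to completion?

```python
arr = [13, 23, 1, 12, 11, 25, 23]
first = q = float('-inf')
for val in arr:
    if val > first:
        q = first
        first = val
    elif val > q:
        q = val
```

Let's trace through this code step by step.

Initialize: arr = [13, 23, 1, 12, 11, 25, 23]
Initialize: first = -inf
Initialize: q = -inf
Entering loop: for val in arr:
After iteration 1: val = 13, first = 13, q = -inf
After iteration 2: val = 23, first = 23, q = 13
After iteration 3: val = 1, first = 23, q = 13
After iteration 4: val = 12, first = 23, q = 13
After iteration 5: val = 11, first = 23, q = 13
After iteration 6: val = 25, first = 25, q = 23
After iteration 7: val = 23, first = 25, q = 23
Loop ends.

Final answer: 23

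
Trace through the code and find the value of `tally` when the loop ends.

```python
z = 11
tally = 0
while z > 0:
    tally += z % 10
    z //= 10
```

Let's trace through this code step by step.

Initialize: z = 11
Initialize: tally = 0
Entering loop: while z > 0:
After iteration 1: z = 1, tally = 1
After iteration 2: z = 0, tally = 2
Loop ends.

Final answer: 2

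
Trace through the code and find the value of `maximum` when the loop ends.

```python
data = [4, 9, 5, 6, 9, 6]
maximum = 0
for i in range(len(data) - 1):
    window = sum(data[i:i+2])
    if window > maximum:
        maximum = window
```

Let's trace through this code step by step.

Initialize: data = [4, 9, 5, 6, 9, 6]
Initialize: maximum = 0
Entering loop: for i in range(len(data) - 1):
After iteration 1: i = 0, maximum = 13, window = 13
After iteration 2: i = 1, maximum = 14, window = 14
After iteration 3: i = 2, maximum = 14, window = 11
After iteration 4: i = 3, maximum = 15, window = 15
After iteration 5: i = 4, maximum = 15, window = 15
Loop ends.

Final answer: 15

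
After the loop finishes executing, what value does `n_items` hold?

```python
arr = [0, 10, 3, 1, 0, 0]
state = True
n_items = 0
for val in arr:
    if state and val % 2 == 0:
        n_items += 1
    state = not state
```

Let's trace through this code step by step.

Initialize: arr = [0, 10, 3, 1, 0, 0]
Initialize: state = True
Initialize: n_items = 0
Entering loop: for val in arr:
After iteration 1: val = 0, state = False, n_items = 1
After iteration 2: val = 10, state = True, n_items = 1
After iteration 3: val = 3, state = False, n_items = 1
After iteration 4: val = 1, state = True, n_items = 1
After iteration 5: val = 0, state = False, n_items = 2
After iteration 6: val = 0, state = True, n_items = 2
Loop ends.

Final answer: 2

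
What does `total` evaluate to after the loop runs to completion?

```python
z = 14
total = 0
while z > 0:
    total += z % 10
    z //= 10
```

Let's trace through this code step by step.

Initialize: z = 14
Initialize: total = 0
Entering loop: while z > 0:
After iteration 1: z = 1, total = 4
After iteration 2: z = 0, total = 5
Loop ends.

Final answer: 5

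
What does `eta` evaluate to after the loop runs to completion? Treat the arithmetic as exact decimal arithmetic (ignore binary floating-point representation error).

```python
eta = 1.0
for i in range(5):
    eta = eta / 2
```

Let's trace through this code step by step.

Initialize: eta = 1.0
Entering loop: for i in range(5):
After iteration 1: i = 0, eta = 0.5
After iteration 2: i = 1, eta = 0.25
After iteration 3: i = 2, eta = 0.125
After iteration 4: i = 3, eta = 0.0625
After iteration 5: i = 4, eta = 0.03125
Loop ends.

Final answer: 0.03125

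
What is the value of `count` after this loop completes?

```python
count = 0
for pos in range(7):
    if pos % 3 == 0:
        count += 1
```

Let's trace through this code step by step.

Initialize: count = 0
Entering loop: for pos in range(7):
After iteration 1: pos = 0, count = 1
After iteration 2: pos = 1, count = 1
After iteration 3: pos = 2, count = 1
After iteration 4: pos = 3, count = 2
After iteration 5: pos = 4, count = 2
After iteration 6: pos = 5, count = 2
After iteration 7: pos = 6, count = 3
Loop ends.

Final answer: 3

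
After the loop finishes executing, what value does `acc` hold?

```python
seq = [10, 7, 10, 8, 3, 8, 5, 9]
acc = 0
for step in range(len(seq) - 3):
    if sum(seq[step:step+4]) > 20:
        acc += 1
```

Let's trace through this code step by step.

Initialize: seq = [10, 7, 10, 8, 3, 8, 5, 9]
Initialize: acc = 0
Entering loop: for step in range(len(seq) - 3):
After iteration 1: step = 0, acc = 1
After iteration 2: step = 1, acc = 2
After iteration 3: step = 2, acc = 3
After iteration 4: step = 3, acc = 4
After iteration 5: step = 4, acc = 5
Loop ends.

Final answer: 5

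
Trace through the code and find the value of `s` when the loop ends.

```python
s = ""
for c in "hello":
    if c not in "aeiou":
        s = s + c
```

Let's trace through this code step by step.

Initialize: s = ''
Entering loop: for c in "hello":
After iteration 1: c = 'h', s = 'h'
After iteration 2: c = 'e', s = 'h'
After iteration 3: c = 'l', s = 'hl'
After iteration 4: c = 'l', s = 'hll'
After iteration 5: c = 'o', s = 'hll'
Loop ends.

Final answer: 'hll'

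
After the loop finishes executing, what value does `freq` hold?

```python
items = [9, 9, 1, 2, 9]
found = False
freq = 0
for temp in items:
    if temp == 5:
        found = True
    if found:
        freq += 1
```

Let's trace through this code step by step.

Initialize: items = [9, 9, 1, 2, 9]
Initialize: found = False
Initialize: freq = 0
Entering loop: for temp in items:
After iteration 1: temp = 9, freq = 0
After iteration 2: temp = 9, freq = 0
After iteration 3: temp = 1, freq = 0
After iteration 4: temp = 2, freq = 0
After iteration 5: temp = 9, freq = 0
Loop ends.

Final answer: 0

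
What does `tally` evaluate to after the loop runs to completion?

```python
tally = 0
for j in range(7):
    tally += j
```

Let's trace through this code step by step.

Initialize: tally = 0
Entering loop: for j in range(7):
After iteration 1: j = 0, tally = 0
After iteration 2: j = 1, tally = 1
After iteration 3: j = 2, tally = 3
After iteration 4: j = 3, tally = 6
After iteration 5: j = 4, tally = 10
After iteration 6: j = 5, tally = 15
After iteration 7: j = 6, tally = 21
Loop ends.

Final answer: 21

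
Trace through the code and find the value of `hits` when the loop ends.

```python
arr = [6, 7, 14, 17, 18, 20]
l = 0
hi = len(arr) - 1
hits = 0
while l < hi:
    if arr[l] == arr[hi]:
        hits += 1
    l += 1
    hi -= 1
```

Let's trace through this code step by step.

Initialize: arr = [6, 7, 14, 17, 18, 20]
Initialize: l = 0
Initialize: hi = 5
Initialize: hits = 0
Entering loop: while l < hi:
After iteration 1: l = 1, hi = 4, hits = 0
After iteration 2: l = 2, hi = 3, hits = 0
After iteration 3: l = 3, hi = 2, hits = 0
Loop ends.

Final answer: 0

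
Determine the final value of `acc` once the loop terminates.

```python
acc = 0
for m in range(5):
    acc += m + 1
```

Let's trace through this code step by step.

Initialize: acc = 0
Entering loop: for m in range(5):
After iteration 1: m = 0, acc = 1
After iteration 2: m = 1, acc = 3
After iteration 3: m = 2, acc = 6
After iteration 4: m = 3, acc = 10
After iteration 5: m = 4, acc = 15
Loop ends.

Final answer: 15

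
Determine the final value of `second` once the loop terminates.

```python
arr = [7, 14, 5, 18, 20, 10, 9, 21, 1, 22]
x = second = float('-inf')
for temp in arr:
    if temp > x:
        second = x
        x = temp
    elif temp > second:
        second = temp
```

Let's trace through this code step by step.

Initialize: arr = [7, 14, 5, 18, 20, 10, 9, 21, 1, 22]
Initialize: x = -inf
Initialize: second = -inf
Entering loop: for temp in arr:
After iteration 1: temp = 7, x = 7, second = -inf
After iteration 2: temp = 14, x = 14, second = 7
After iteration 3: temp = 5, x = 14, second = 7
After iteration 4: temp = 18, x = 18, second = 14
After iteration 5: temp = 20, x = 20, second = 18
After iteration 6: temp = 10, x = 20, second = 18
After iteration 7: temp = 9, x = 20, second = 18
After iteration 8: temp = 21, x = 21, second = 20
After iteration 9: temp = 1, x = 21, second = 20
After iteration 10: temp = 22, x = 22, second = 21
Loop ends.

Final answer: 21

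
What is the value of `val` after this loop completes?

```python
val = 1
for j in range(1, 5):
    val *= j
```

Let's trace through this code step by step.

Initialize: val = 1
Entering loop: for j in range(1, 5):
After iteration 1: j = 1, val = 1
After iteration 2: j = 2, val = 2
After iteration 3: j = 3, val = 6
After iteration 4: j = 4, val = 24
Loop ends.

Final answer: 24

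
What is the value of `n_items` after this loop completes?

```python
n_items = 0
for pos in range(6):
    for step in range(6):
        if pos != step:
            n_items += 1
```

Let's trace through this code step by step.

Initialize: n_items = 0
Entering loop: for pos in range(6):
After iteration 1: pos = 0, n_items = 5
After iteration 2: pos = 1, n_items = 10
After iteration 3: pos = 2, n_items = 15
After iteration 4: pos = 3, n_items = 20
After iteration 5: pos = 4, n_items = 25
After iteration 6: pos = 5, n_items = 30
Loop ends.

Final answer: 30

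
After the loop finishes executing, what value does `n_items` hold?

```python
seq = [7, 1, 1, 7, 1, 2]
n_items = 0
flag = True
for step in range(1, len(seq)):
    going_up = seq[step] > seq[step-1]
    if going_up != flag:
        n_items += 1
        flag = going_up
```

Let's trace through this code step by step.

Initialize: seq = [7, 1, 1, 7, 1, 2]
Initialize: n_items = 0
Initialize: flag = True
Entering loop: for step in range(1, len(seq)):
After iteration 1: step = 1, n_items = 1, flag = False, going_up = False
After iteration 2: step = 2, n_items = 1, flag = False, going_up = False
After iteration 3: step = 3, n_items = 2, flag = True, going_up = True
After iteration 4: step = 4, n_items = 3, flag = False, going_up = False
After iteration 5: step = 5, n_items = 4, flag = True, going_up = True
Loop ends.

Final answer: 4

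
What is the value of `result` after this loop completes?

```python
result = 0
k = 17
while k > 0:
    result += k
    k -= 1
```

Let's trace through this code step by step.

Initialize: result = 0
Initialize: k = 17
Entering loop: while k > 0:
After iteration 1: result = 17, k = 16
After iteration 2: result = 33, k = 15
After iteration 3: result = 48, k = 14
After iteration 4: result = 62, k = 13
After iteration 5: result = 75, k = 12
After iteration 6: result = 87, k = 11
After iteration 7: result = 98, k = 10
After iteration 8: result = 108, k = 9
After iteration 9: result = 117, k = 8
After iteration 10: result = 125, k = 7
After iteration 11: result = 132, k = 6
After iteration 12: result = 138, k = 5
After iteration 13: result = 143, k = 4
After iteration 14: result = 147, k = 3
After iteration 15: result = 150, k = 2
After iteration 16: result = 152, k = 1
After iteration 17: result = 153, k = 0
Loop ends.

Final answer: 153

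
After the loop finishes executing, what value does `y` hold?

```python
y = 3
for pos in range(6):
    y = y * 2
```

Let's trace through this code step by step.

Initialize: y = 3
Entering loop: for pos in range(6):
After iteration 1: pos = 0, y = 6
After iteration 2: pos = 1, y = 12
After iteration 3: pos = 2, y = 24
After iteration 4: pos = 3, y = 48
After iteration 5: pos = 4, y = 96
After iteration 6: pos = 5, y = 192
Loop ends.

Final answer: 192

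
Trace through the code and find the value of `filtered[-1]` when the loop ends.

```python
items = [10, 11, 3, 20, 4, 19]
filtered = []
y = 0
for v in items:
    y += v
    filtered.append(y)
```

Let's trace through this code step by step.

Initialize: items = [10, 11, 3, 20, 4, 19]
Initialize: filtered = []
Initialize: y = 0
Entering loop: for v in items:
After iteration 1: v = 10, filtered = [10], y = 10
After iteration 2: v = 11, filtered = [10, 21], y = 21
After iteration 3: v = 3, filtered = [10, 21, 24], y = 24
After iteration 4: v = 20, filtered = [10, 21, 24, 44], y = 44
After iteration 5: v = 4, filtered = [10, 21, 24, 44, 48], y = 48
After iteration 6: v = 19, filtered = [10, 21, 24, 44, 48, 67], y = 67
Loop ends.
filtered[-1] = 67

Final answer: 67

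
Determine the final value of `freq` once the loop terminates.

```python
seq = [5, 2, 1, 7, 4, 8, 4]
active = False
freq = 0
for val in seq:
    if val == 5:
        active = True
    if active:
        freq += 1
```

Let's trace through this code step by step.

Initialize: seq = [5, 2, 1, 7, 4, 8, 4]
Initialize: active = False
Initialize: freq = 0
Entering loop: for val in seq:
After iteration 1: val = 5, active = True, freq = 1
After iteration 2: val = 2, active = True, freq = 2
After iteration 3: val = 1, active = True, freq = 3
After iteration 4: val = 7, active = True, freq = 4
After iteration 5: val = 4, active = True, freq = 5
After iteration 6: val = 8, active = True, freq = 6
After iteration 7: val = 4, active = True, freq = 7
Loop ends.

Final answer: 7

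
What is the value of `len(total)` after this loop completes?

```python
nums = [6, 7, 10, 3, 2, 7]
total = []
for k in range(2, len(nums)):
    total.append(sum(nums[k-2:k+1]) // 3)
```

Let's trace through this code step by step.

Initialize: nums = [6, 7, 10, 3, 2, 7]
Initialize: total = []
Entering loop: for k in range(2, len(nums)):
After iteration 1: k = 2, total = [7]
After iteration 2: k = 3, total = [7, 6]
After iteration 3: k = 4, total = [7, 6, 5]
After iteration 4: k = 5, total = [7, 6, 5, 4]
Loop ends.
len(total) = 4

Final answer: 4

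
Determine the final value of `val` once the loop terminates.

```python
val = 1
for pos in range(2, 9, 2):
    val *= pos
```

Let's trace through this code step by step.

Initialize: val = 1
Entering loop: for pos in range(2, 9, 2):
After iteration 1: pos = 2, val = 2
After iteration 2: pos = 4, val = 8
After iteration 3: pos = 6, val = 48
After iteration 4: pos = 8, val = 384
Loop ends.

Final answer: 384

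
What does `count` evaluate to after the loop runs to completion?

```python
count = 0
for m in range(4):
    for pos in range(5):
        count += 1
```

Let's trace through this code step by step.

Initialize: count = 0
Entering loop: for m in range(4):
After iteration 1: m = 0, count = 5
After iteration 2: m = 1, count = 10
After iteration 3: m = 2, count = 15
After iteration 4: m = 3, count = 20
Loop ends.

Final answer: 20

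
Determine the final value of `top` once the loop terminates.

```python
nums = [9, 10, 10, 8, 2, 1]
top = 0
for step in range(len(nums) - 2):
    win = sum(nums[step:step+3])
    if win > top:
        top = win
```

Let's trace through this code step by step.

Initialize: nums = [9, 10, 10, 8, 2, 1]
Initialize: top = 0
Entering loop: for step in range(len(nums) - 2):
After iteration 1: step = 0, top = 29, win = 29
After iteration 2: step = 1, top = 29, win = 28
After iteration 3: step = 2, top = 29, win = 20
After iteration 4: step = 3, top = 29, win = 11
Loop ends.

Final answer: 29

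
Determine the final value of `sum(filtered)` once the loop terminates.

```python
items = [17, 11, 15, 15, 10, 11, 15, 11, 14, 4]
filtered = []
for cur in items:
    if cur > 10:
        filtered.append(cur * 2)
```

Let's trace through this code step by step.

Initialize: items = [17, 11, 15, 15, 10, 11, 15, 11, 14, 4]
Initialize: filtered = []
Entering loop: for cur in items:
After iteration 1: cur = 17, filtered = [34]
After iteration 2: cur = 11, filtered = [34, 22]
After iteration 3: cur = 15, filtered = [34, 22, 30]
After iteration 4: cur = 15, filtered = [34, 22, 30, 30]
After iteration 5: cur = 10, filtered = [34, 22, 30, 30]
After iteration 6: cur = 11, filtered = [34, 22, 30, 30, 22]
After iteration 7: cur = 15, filtered = [34, 22, 30, 30, 22, 30]
After iteration 8: cur = 11, filtered = [34, 22, 30, 30, 22, 30, 22]
After iteration 9: cur = 14, filtered = [34, 22, 30, 30, 22, 30, 22, 28]
After iteration 10: cur = 4, filtered = [34, 22, 30, 30, 22, 30, 22, 28]
Loop ends.
sum(filtered) = 218

Final answer: 218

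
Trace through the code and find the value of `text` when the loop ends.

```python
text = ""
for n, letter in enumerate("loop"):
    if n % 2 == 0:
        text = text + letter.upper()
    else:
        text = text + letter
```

Let's trace through this code step by step.

Initialize: text = ''
Entering loop: for n, letter in enumerate("loop"):
After iteration 1: n = 0, letter = 'l', text = 'L'
After iteration 2: n = 1, letter = 'o', text = 'Lo'
After iteration 3: n = 2, letter = 'o', text = 'LoO'
After iteration 4: n = 3, letter = 'p', text = 'LoOp'
Loop ends.

Final answer: 'LoOp'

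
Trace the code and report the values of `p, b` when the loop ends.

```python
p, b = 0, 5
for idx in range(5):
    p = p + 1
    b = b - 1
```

Let's trace through this code step by step.

Initialize: p = 0
Initialize: b = 5
Entering loop: for idx in range(5):
After iteration 1: idx = 0, p = 1, b = 4
After iteration 2: idx = 1, p = 2, b = 3
After iteration 3: idx = 2, p = 3, b = 2
After iteration 4: idx = 3, p = 4, b = 1
After iteration 5: idx = 4, p = 5, b = 0
Loop ends.

Final answer: 5, 0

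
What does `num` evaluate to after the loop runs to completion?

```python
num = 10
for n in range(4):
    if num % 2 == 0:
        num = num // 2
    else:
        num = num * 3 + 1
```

Let's trace through this code step by step.

Initialize: num = 10
Entering loop: for n in range(4):
After iteration 1: n = 0, num = 5
After iteration 2: n = 1, num = 16
After iteration 3: n = 2, num = 8
After iteration 4: n = 3, num = 4
Loop ends.

Final answer: 4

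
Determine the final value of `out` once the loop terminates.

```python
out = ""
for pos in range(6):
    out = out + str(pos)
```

Let's trace through this code step by step.

Initialize: out = ''
Entering loop: for pos in range(6):
After iteration 1: pos = 0, out = '0'
After iteration 2: pos = 1, out = '01'
After iteration 3: pos = 2, out = '012'
After iteration 4: pos = 3, out = '0123'
After iteration 5: pos = 4, out = '01234'
After iteration 6: pos = 5, out = '012345'
Loop ends.

Final answer: '012345'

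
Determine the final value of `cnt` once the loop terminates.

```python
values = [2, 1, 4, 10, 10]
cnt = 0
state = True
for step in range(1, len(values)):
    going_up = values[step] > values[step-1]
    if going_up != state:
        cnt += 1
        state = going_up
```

Let's trace through this code step by step.

Initialize: values = [2, 1, 4, 10, 10]
Initialize: cnt = 0
Initialize: state = True
Entering loop: for step in range(1, len(values)):
After iteration 1: step = 1, cnt = 1, state = False, going_up = False
After iteration 2: step = 2, cnt = 2, state = True, going_up = True
After iteration 3: step = 3, cnt = 2, state = True, going_up = True
After iteration 4: step = 4, cnt = 3, state = False, going_up = False
Loop ends.

Final answer: 3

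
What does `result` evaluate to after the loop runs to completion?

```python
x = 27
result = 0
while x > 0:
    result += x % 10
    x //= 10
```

Let's trace through this code step by step.

Initialize: x = 27
Initialize: result = 0
Entering loop: while x > 0:
After iteration 1: x = 2, result = 7
After iteration 2: x = 0, result = 9
Loop ends.

Final answer: 9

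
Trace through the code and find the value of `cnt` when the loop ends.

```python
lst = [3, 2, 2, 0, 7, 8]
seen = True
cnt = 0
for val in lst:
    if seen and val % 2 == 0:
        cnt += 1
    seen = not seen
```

Let's trace through this code step by step.

Initialize: lst = [3, 2, 2, 0, 7, 8]
Initialize: seen = True
Initialize: cnt = 0
Entering loop: for val in lst:
After iteration 1: val = 3, seen = False, cnt = 0
After iteration 2: val = 2, seen = True, cnt = 0
After iteration 3: val = 2, seen = False, cnt = 1
After iteration 4: val = 0, seen = True, cnt = 1
After iteration 5: val = 7, seen = False, cnt = 1
After iteration 6: val = 8, seen = True, cnt = 1
Loop ends.

Final answer: 1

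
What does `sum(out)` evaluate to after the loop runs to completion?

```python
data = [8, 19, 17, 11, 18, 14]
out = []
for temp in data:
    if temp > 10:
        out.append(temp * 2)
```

Let's trace through this code step by step.

Initialize: data = [8, 19, 17, 11, 18, 14]
Initialize: out = []
Entering loop: for temp in data:
After iteration 1: temp = 8, out = []
After iteration 2: temp = 19, out = [38]
After iteration 3: temp = 17, out = [38, 34]
After iteration 4: temp = 11, out = [38, 34, 22]
After iteration 5: temp = 18, out = [38, 34, 22, 36]
After iteration 6: temp = 14, out = [38, 34, 22, 36, 28]
Loop ends.
sum(out) = 158

Final answer: 158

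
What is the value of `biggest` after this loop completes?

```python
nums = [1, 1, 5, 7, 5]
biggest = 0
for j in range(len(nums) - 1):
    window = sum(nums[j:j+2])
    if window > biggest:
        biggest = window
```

Let's trace through this code step by step.

Initialize: nums = [1, 1, 5, 7, 5]
Initialize: biggest = 0
Entering loop: for j in range(len(nums) - 1):
After iteration 1: j = 0, biggest = 2, window = 2
After iteration 2: j = 1, biggest = 6, window = 6
After iteration 3: j = 2, biggest = 12, window = 12
After iteration 4: j = 3, biggest = 12, window = 12
Loop ends.

Final answer: 12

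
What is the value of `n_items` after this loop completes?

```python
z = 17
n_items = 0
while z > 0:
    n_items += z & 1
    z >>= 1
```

Let's trace through this code step by step.

Initialize: z = 17
Initialize: n_items = 0
Entering loop: while z > 0:
After iteration 1: z = 8, n_items = 1
After iteration 2: z = 4, n_items = 1
After iteration 3: z = 2, n_items = 1
After iteration 4: z = 1, n_items = 1
After iteration 5: z = 0, n_items = 2
Loop ends.

Final answer: 2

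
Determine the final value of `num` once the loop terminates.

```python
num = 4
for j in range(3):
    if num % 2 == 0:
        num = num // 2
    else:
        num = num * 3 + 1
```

Let's trace through this code step by step.

Initialize: num = 4
Entering loop: for j in range(3):
After iteration 1: j = 0, num = 2
After iteration 2: j = 1, num = 1
After iteration 3: j = 2, num = 4
Loop ends.

Final answer: 4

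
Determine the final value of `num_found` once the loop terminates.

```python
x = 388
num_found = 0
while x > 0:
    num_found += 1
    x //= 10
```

Let's trace through this code step by step.

Initialize: x = 388
Initialize: num_found = 0
Entering loop: while x > 0:
After iteration 1: x = 38, num_found = 1
After iteration 2: x = 3, num_found = 2
After iteration 3: x = 0, num_found = 3
Loop ends.

Final answer: 3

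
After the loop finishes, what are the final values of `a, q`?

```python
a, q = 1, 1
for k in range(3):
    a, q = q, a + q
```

Let's trace through this code step by step.

Initialize: a = 1
Initialize: q = 1
Entering loop: for k in range(3):
After iteration 1: k = 0, a = 1, q = 2
After iteration 2: k = 1, a = 2, q = 3
After iteration 3: k = 2, a = 3, q = 5
Loop ends.

Final answer: 3, 5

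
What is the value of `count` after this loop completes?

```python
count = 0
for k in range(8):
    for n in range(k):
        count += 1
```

Let's trace through this code step by step.

Initialize: count = 0
Entering loop: for k in range(8):
After iteration 1: k = 0, count = 0
After iteration 2: k = 1, count = 1, n = 0
After iteration 3: k = 2, count = 3, n = 1
After iteration 4: k = 3, count = 6, n = 2
After iteration 5: k = 4, count = 10, n = 3
After iteration 6: k = 5, count = 15, n = 4
After iteration 7: k = 6, count = 21, n = 5
After iteration 8: k = 7, count = 28, n = 6
Loop ends.

Final answer: 28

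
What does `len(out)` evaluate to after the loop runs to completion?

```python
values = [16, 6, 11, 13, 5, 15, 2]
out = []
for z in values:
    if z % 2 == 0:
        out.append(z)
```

Let's trace through this code step by step.

Initialize: values = [16, 6, 11, 13, 5, 15, 2]
Initialize: out = []
Entering loop: for z in values:
After iteration 1: z = 16, out = [16]
After iteration 2: z = 6, out = [16, 6]
After iteration 3: z = 11, out = [16, 6]
After iteration 4: z = 13, out = [16, 6]
After iteration 5: z = 5, out = [16, 6]
After iteration 6: z = 15, out = [16, 6]
After iteration 7: z = 2, out = [16, 6, 2]
Loop ends.
len(out) = 3

Final answer: 3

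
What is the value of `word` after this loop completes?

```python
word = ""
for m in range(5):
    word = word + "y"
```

Let's trace through this code step by step.

Initialize: word = ''
Entering loop: for m in range(5):
After iteration 1: m = 0, word = 'y'
After iteration 2: m = 1, word = 'yy'
After iteration 3: m = 2, word = 'yyy'
After iteration 4: m = 3, word = 'yyyy'
After iteration 5: m = 4, word = 'yyyyy'
Loop ends.

Final answer: 'yyyyy'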